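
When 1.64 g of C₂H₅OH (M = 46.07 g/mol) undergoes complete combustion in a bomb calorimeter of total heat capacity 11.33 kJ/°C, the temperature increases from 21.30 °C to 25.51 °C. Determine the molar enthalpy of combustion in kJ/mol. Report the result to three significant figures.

ΔT = 25.51 − 21.30 = 4.21 °C
q_cal = C_cal × ΔT = 11.33 × 4.21 = 47.6993 kJ
n = 1.64 / 46.07 = 0.03560 mol
q_rxn = −q_cal = -47.6993 kJ
ΔH = -47.6993 / 0.03560 = -1340 kJ/mol

ΔH = -1340 kJ/mol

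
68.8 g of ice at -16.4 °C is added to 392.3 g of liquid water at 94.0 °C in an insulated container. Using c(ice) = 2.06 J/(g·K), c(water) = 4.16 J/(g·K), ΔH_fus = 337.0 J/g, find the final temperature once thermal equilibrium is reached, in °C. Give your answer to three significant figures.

Heat to bring ice to 0 °C and melt it: q₁ = 68.8×2.06×16.4 + 68.8×337.0 = 25510 J
Heat the water can supply cooling to 0 °C: 392.3×4.16×94.0 = 153405 J > q₁, so all ice melts.
Energy balance: 392.3×4.16×(94.0 − T) = 25510 + 68.8×4.16×(T − 0)
1631.968(94.0 − T) = 25510 + 286.208 T
153405 − 25510 = 1918.176 T
T = 127895 / 1918.176 = 66.68 °C

T_f = 66.7 °C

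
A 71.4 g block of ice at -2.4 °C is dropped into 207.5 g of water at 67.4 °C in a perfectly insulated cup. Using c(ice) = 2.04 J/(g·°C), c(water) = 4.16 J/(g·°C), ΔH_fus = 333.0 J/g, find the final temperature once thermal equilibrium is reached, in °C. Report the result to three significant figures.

T_f = 29.4 °C

Heat to bring ice to 0 °C and melt it: q₁ = 71.4×2.04×2.4 + 71.4×333.0 = 24126 J
Heat the water can supply cooling to 0 °C: 207.5×4.16×67.4 = 58179.7 J > q₁, so all ice melts.
Energy balance: 207.5×4.16×(67.4 − T) = 24126 + 71.4×4.16×(T − 0)
863.2(67.4 − T) = 24126 + 297.024 T
58179.7 − 24126 = 1160.224 T
T = 34053.7 / 1160.224 = 29.35 °C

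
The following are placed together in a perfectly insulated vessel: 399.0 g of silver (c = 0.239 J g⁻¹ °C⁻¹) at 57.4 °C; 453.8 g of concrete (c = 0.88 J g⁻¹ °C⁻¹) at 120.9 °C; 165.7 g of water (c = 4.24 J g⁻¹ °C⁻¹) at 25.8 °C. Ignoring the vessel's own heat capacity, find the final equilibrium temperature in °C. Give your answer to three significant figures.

T_f = 60.0 °C

Σ mᵢcᵢ(T − Tᵢ) = 0  ⇒  T = Σ mᵢcᵢTᵢ / Σ mᵢcᵢ
Σ mᵢcᵢ = 399.0×0.239 + 453.8×0.88 + 165.7×4.24 = 1197.273
Σ mᵢcᵢTᵢ = 95.361×57.4 + 399.344×120.9 + 702.568×25.8 = 71881
T = 71881 / 1197.273 = 60.04 °C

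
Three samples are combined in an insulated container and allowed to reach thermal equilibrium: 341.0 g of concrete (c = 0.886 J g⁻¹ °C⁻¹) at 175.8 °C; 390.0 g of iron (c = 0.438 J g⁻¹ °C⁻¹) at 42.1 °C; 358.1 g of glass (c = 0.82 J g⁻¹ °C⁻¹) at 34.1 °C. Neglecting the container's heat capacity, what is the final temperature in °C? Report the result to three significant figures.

Σ mᵢcᵢ(T − Tᵢ) = 0  ⇒  T = Σ mᵢcᵢTᵢ / Σ mᵢcᵢ
Σ mᵢcᵢ = 341.0×0.886 + 390.0×0.438 + 358.1×0.82 = 766.588
Σ mᵢcᵢTᵢ = 302.126×175.8 + 170.82×42.1 + 293.642×34.1 = 70318
T = 70318 / 766.588 = 91.73 °C

T_f = 91.7 °C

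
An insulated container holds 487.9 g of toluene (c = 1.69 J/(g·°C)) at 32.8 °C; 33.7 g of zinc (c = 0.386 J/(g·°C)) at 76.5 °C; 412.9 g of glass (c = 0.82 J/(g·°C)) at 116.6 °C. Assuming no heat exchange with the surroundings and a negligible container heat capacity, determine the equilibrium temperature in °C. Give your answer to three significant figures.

T_f = 57.4 °C

Σ mᵢcᵢ(T − Tᵢ) = 0  ⇒  T = Σ mᵢcᵢTᵢ / Σ mᵢcᵢ
Σ mᵢcᵢ = 487.9×1.69 + 33.7×0.386 + 412.9×0.82 = 1176.1372
Σ mᵢcᵢTᵢ = 824.551×32.8 + 13.0082×76.5 + 338.578×116.6 = 67519
T = 67519 / 1176.1372 = 57.41 °C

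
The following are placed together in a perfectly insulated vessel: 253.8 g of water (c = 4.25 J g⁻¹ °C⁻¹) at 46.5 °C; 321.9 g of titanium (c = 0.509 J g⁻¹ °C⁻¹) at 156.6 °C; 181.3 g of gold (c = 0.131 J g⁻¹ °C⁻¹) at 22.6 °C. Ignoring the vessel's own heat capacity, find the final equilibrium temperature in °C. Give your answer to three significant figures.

Σ mᵢcᵢ(T − Tᵢ) = 0  ⇒  T = Σ mᵢcᵢTᵢ / Σ mᵢcᵢ
Σ mᵢcᵢ = 253.8×4.25 + 321.9×0.509 + 181.3×0.131 = 1266.2474
Σ mᵢcᵢTᵢ = 1078.65×46.5 + 163.8471×156.6 + 23.7503×22.6 = 76352
T = 76352 / 1266.2474 = 60.30 °C

T_f = 60.3 °C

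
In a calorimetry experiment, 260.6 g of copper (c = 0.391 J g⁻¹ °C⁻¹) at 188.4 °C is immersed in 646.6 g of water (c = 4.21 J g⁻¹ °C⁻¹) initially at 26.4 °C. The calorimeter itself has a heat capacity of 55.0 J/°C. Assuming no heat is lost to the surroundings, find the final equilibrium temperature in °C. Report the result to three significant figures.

Heat lost by copper = heat gained by water + calorimeter.
(260.6)(0.391)(188.4 − T) = [(646.6)(4.21) + 55.0](T − 26.4)
101.8946 (188.4 − T) = 2777.186 (T − 26.4)
19197 − 101.8946 T = 2777.186 T − 73318
92515 = 2879.0806 T
T = 32.13 °C

T_f = 32.1 °C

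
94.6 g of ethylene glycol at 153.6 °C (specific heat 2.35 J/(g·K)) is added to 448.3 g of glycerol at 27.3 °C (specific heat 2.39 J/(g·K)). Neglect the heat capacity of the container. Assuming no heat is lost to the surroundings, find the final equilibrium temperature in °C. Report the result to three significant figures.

Heat lost by ethylene glycol = heat gained by glycerol.
(94.6)(2.35)(153.6 − T) = (448.3)(2.39)(T − 27.3)
222.31 (153.6 − T) = 1071.437 (T − 27.3)
34147 − 222.31 T = 1071.437 T − 29250
63397 = 1293.747 T
T = 49.00 °C

T_f = 49.0 °C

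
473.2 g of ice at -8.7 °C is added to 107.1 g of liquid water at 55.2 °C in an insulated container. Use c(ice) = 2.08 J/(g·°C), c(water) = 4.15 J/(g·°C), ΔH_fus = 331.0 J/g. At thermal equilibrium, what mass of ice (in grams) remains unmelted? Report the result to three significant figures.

Heat to warm all ice to 0 °C: 473.2×2.08×8.7 = 8563.0 J
Heat released by water cooling to 0 °C: 107.1×4.15×55.2 = 24534 J
24534 J < 8563.0 + 473.2×331.0 = 165192.2 J, so not all ice melts; final T = 0 °C.
Heat left for melting: 24534 − 8563.0 = 15971.0 J
Mass melted = 15971.0 / 331.0 = 48.25 g
Ice remaining = 473.2 − 48.25 = 424.95 g

m_ice remaining = 425 g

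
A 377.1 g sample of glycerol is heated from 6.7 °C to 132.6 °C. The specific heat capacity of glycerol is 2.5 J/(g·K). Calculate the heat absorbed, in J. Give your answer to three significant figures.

q = 119000 J

q = m c ΔT = 377.1 × 2.5 × (132.6 − 6.7)
q = 377.1 × 2.5 × 125.9 = 118700 J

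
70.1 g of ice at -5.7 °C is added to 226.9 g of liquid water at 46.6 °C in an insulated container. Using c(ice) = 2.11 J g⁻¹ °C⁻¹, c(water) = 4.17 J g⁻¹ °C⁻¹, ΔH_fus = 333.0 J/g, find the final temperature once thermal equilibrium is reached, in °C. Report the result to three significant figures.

Heat to bring ice to 0 °C and melt it: q₁ = 70.1×2.11×5.7 + 70.1×333.0 = 24186 J
Heat the water can supply cooling to 0 °C: 226.9×4.17×46.6 = 44091.7 J > q₁, so all ice melts.
Energy balance: 226.9×4.17×(46.6 − T) = 24186 + 70.1×4.17×(T − 0)
946.173(46.6 − T) = 24186 + 292.317 T
44091.7 − 24186 = 1238.490 T
T = 19905.7 / 1238.490 = 16.07 °C

T_f = 16.1 °C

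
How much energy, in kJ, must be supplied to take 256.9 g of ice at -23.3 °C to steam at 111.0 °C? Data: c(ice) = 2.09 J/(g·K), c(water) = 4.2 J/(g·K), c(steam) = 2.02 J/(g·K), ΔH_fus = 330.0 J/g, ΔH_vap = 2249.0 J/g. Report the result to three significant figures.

q1 (heat ice -23.3→0.0 °C): 256.9 × 2.09 × 23.3 = 12510 J
q2 (melt at 0 °C): 256.9 × 330.0 = 84777 J
q3 (heat water 0.0→100.0 °C): 256.9 × 4.2 × 100.0 = 107898 J
q4 (vaporize at 100 °C): 256.9 × 2249.0 = 577768 J
q5 (heat steam 100.0→111.0 °C): 256.9 × 2.02 × 11.0 = 5708 J
Total: 12510 + 84777 + 107898 + 577768 + 5708 = 788661 J = 789 kJ

q = 789 kJ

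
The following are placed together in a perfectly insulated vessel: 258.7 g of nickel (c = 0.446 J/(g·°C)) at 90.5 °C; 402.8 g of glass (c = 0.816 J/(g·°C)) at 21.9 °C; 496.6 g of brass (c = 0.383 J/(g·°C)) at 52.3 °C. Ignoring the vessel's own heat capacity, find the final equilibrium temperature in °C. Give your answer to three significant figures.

Σ mᵢcᵢ(T − Tᵢ) = 0  ⇒  T = Σ mᵢcᵢTᵢ / Σ mᵢcᵢ
Σ mᵢcᵢ = 258.7×0.446 + 402.8×0.816 + 496.6×0.383 = 634.2628
Σ mᵢcᵢTᵢ = 115.3802×90.5 + 328.6848×21.9 + 190.1978×52.3 = 27587
T = 27587 / 634.2628 = 43.49 °C

T_f = 43.5 °C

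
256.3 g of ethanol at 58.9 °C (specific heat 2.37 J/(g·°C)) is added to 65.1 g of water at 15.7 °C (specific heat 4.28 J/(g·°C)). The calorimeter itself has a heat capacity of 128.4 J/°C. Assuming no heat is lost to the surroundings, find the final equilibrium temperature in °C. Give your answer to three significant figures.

Heat lost by ethanol = heat gained by water + calorimeter.
(256.3)(2.37)(58.9 − T) = [(65.1)(4.28) + 128.4](T − 15.7)
607.431 (58.9 − T) = 407.028 (T − 15.7)
35778 − 607.431 T = 407.028 T − 6390.3
42168.3 = 1014.459 T
T = 41.57 °C

T_f = 41.6 °C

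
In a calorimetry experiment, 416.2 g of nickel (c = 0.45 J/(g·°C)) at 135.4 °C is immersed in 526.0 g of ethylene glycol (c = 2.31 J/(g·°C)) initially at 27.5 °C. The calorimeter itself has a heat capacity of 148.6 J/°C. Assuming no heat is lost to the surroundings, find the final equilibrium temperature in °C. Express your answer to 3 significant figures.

T_f = 40.5 °C

Heat lost by nickel = heat gained by ethylene glycol + calorimeter.
(416.2)(0.45)(135.4 − T) = [(526.0)(2.31) + 148.6](T − 27.5)
187.29 (135.4 − T) = 1363.66 (T − 27.5)
25359 − 187.29 T = 1363.66 T − 37501
62860 = 1550.95 T
T = 40.53 °C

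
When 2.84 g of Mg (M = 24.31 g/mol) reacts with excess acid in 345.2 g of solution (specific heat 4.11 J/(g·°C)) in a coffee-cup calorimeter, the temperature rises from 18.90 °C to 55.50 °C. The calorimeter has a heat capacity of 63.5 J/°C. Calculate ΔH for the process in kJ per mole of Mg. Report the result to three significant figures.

|ΔT| = |55.50 − 18.90| = 36.60 °C
|q_surr| = (345.2 × 4.11 + 63.5) × 36.60 = 1482.272 × 36.60 = 54250 J
n(Mg) = 2.84 / 24.31 = 0.1168 mol
Temperature rose, so q_rxn = −|q_surr| = -54.25 kJ
ΔH = q_rxn / n = -464.47 kJ/mol

ΔH = -464 kJ/mol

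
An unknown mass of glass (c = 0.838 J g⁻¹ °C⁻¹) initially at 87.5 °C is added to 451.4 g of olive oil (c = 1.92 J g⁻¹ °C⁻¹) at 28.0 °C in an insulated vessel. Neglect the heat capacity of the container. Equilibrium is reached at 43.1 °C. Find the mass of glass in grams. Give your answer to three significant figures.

m = 352 g

q_gained = (451.4 × 1.92) × (43.1 − 28.0) = 13090 J
q_lost = m × 0.838 × (87.5 − 43.1) = 37.2072 m
m = 13090 / 37.2072 = 352 g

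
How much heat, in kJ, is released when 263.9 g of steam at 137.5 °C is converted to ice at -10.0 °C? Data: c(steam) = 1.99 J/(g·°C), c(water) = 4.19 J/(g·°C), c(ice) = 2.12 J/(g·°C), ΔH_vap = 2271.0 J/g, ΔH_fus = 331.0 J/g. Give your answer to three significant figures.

q1 (cool steam 137.5→100 °C): 263.9 × 1.99 × 37.5 = 19694 J
q2 (condense at 100 °C): 263.9 × 2271.0 = 599317 J
q3 (cool water 100→0 °C): 263.9 × 4.19 × 100.0 = 110574 J
q4 (freeze at 0 °C): 263.9 × 331.0 = 87351 J
q5 (cool ice 0→-10.0 °C): 263.9 × 2.12 × 10.0 = 5595 J
Total: 19694 + 599317 + 110574 + 87351 + 5595 = 822531 J = 823 kJ

q = 823 kJ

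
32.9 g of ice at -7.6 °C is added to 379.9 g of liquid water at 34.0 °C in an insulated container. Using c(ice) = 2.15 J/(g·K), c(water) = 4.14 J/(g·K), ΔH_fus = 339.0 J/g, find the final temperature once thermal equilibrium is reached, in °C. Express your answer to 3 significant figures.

T_f = 24.4 °C

Heat to bring ice to 0 °C and melt it: q₁ = 32.9×2.15×7.6 + 32.9×339.0 = 11691 J
Heat the water can supply cooling to 0 °C: 379.9×4.14×34.0 = 53474.7 J > q₁, so all ice melts.
Energy balance: 379.9×4.14×(34.0 − T) = 11691 + 32.9×4.14×(T − 0)
1572.786(34.0 − T) = 11691 + 136.206 T
53474.7 − 11691 = 1708.992 T
T = 41783.7 / 1708.992 = 24.449 °C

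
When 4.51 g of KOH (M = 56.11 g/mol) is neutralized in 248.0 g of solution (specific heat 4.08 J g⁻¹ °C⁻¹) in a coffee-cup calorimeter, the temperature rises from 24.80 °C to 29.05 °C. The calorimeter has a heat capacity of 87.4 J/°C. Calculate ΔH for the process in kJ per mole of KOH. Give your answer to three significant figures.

|ΔT| = |29.05 − 24.80| = 4.25 °C
|q_surr| = (248.0 × 4.08 + 87.4) × 4.25 = 1099.24 × 4.25 = 4672 J
n(KOH) = 4.51 / 56.11 = 0.08038 mol
Temperature rose, so q_rxn = −|q_surr| = -4.672 kJ
ΔH = q_rxn / n = -58.12 kJ/mol

ΔH = -58.1 kJ/mol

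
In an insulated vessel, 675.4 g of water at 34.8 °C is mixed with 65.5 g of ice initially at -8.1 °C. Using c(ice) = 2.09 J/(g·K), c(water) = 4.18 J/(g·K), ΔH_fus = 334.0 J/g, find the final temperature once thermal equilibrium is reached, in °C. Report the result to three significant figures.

T_f = 24.3 °C

Heat to bring ice to 0 °C and melt it: q₁ = 65.5×2.09×8.1 + 65.5×334.0 = 22986 J
Heat the water can supply cooling to 0 °C: 675.4×4.18×34.8 = 98246.4 J > q₁, so all ice melts.
Energy balance: 675.4×4.18×(34.8 − T) = 22986 + 65.5×4.18×(T − 0)
2823.172(34.8 − T) = 22986 + 273.79 T
98246.4 − 22986 = 3096.962 T
T = 75260.4 / 3096.962 = 24.30 °C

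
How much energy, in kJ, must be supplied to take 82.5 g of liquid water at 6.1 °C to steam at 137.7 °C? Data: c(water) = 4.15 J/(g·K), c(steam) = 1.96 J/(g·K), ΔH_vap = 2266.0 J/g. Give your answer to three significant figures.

q1 (heat water 6.1→100.0 °C): 82.5 × 4.15 × 93.9 = 32149 J
q2 (vaporize at 100 °C): 82.5 × 2266.0 = 186945 J
q3 (heat steam 100.0→137.7 °C): 82.5 × 1.96 × 37.7 = 6096 J
Total: 32149 + 186945 + 6096 = 225190 J = 225 kJ

q = 225 kJ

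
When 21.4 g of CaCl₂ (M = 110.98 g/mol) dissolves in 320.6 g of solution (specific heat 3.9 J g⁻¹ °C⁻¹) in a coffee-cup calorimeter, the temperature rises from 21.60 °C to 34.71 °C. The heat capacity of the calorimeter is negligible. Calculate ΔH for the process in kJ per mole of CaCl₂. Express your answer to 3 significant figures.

|ΔT| = |34.71 − 21.60| = 13.11 °C
|q_surr| = (320.6 × 3.9) × 13.11 = 1250.34 × 13.11 = 16390 J
n(CaCl₂) = 21.4 / 110.98 = 0.1928 mol
Temperature rose, so q_rxn = −|q_surr| = -16.39 kJ
ΔH = q_rxn / n = -85.01 kJ/mol

ΔH = -85.0 kJ/mol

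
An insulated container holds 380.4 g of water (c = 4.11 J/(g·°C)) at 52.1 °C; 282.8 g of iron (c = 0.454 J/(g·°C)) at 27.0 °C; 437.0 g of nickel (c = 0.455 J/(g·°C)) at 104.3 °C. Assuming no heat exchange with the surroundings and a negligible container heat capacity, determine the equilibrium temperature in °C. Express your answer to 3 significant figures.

T_f = 55.9 °C

Σ mᵢcᵢ(T − Tᵢ) = 0  ⇒  T = Σ mᵢcᵢTᵢ / Σ mᵢcᵢ
Σ mᵢcᵢ = 380.4×4.11 + 282.8×0.454 + 437.0×0.455 = 1890.6702
Σ mᵢcᵢTᵢ = 1563.444×52.1 + 128.3912×27.0 + 198.835×104.3 = 105660
T = 105660 / 1890.6702 = 55.88 °C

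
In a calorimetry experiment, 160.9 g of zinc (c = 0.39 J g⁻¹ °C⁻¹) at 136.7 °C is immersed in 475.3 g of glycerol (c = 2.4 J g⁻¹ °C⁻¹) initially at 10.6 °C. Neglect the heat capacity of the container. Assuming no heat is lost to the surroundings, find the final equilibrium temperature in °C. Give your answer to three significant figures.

T_f = 17.2 °C

Heat lost by zinc = heat gained by glycerol.
(160.9)(0.39)(136.7 − T) = (475.3)(2.4)(T − 10.6)
62.751 (136.7 − T) = 1140.72 (T − 10.6)
8578.1 − 62.751 T = 1140.72 T − 12092
20670.1 = 1203.471 T
T = 17.18 °C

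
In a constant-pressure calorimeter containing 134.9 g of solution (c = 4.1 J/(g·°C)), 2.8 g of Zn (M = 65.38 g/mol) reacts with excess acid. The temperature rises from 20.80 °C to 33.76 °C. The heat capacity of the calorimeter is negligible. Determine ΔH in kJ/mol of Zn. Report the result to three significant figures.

|ΔT| = |33.76 − 20.80| = 12.96 °C
|q_surr| = (134.9 × 4.1) × 12.96 = 553.09 × 12.96 = 7168 J
n(Zn) = 2.8 / 65.38 = 0.04283 mol
Temperature rose, so q_rxn = −|q_surr| = -7.168 kJ
ΔH = q_rxn / n = -167.4 kJ/mol

ΔH = -167 kJ/mol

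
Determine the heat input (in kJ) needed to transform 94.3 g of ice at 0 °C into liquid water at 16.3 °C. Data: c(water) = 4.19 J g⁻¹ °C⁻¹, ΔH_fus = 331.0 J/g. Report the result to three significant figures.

q = 37.7 kJ

q1 (melt at 0 °C): 94.3 × 331.0 = 31213 J
q2 (heat water 0.0→16.3 °C): 94.3 × 4.19 × 16.3 = 6440 J
Total: 31213 + 6440 = 37653 J = 37.7 kJ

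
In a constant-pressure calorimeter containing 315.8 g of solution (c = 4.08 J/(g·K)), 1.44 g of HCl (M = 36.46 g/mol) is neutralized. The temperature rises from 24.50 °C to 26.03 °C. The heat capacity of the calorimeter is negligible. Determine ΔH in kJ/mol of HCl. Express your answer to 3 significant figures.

ΔH = -49.9 kJ/mol

|ΔT| = |26.03 − 24.50| = 1.53 °C
|q_surr| = (315.8 × 4.08) × 1.53 = 1288.464 × 1.53 = 1971 J
n(HCl) = 1.44 / 36.46 = 0.03950 mol
Temperature rose, so q_rxn = −|q_surr| = -1.971 kJ
ΔH = q_rxn / n = -49.90 kJ/mol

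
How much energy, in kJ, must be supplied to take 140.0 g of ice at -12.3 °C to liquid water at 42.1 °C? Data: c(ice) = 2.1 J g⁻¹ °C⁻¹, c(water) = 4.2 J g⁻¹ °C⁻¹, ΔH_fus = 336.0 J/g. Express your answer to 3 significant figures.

q1 (heat ice -12.3→0.0 °C): 140.0 × 2.1 × 12.3 = 3616 J
q2 (melt at 0 °C): 140.0 × 336.0 = 47040 J
q3 (heat water 0.0→42.1 °C): 140.0 × 4.2 × 42.1 = 24755 J
Total: 3616 + 47040 + 24755 = 75411 J = 75.4 kJ

q = 75.4 kJ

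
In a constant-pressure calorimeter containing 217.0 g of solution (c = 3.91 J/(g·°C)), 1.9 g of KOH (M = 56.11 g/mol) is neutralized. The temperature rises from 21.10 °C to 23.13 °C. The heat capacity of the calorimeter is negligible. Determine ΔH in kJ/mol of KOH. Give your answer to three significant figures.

|ΔT| = |23.13 − 21.10| = 2.03 °C
|q_surr| = (217.0 × 3.91) × 2.03 = 848.47 × 2.03 = 1722 J
n(KOH) = 1.9 / 56.11 = 0.03386 mol
Temperature rose, so q_rxn = −|q_surr| = -1.722 kJ
ΔH = q_rxn / n = -50.86 kJ/mol

ΔH = -50.9 kJ/mol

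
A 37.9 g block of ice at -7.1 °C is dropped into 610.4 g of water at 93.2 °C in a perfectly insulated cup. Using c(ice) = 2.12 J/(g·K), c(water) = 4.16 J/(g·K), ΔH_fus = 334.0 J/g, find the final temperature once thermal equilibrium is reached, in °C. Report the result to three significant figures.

T_f = 82.8 °C

Heat to bring ice to 0 °C and melt it: q₁ = 37.9×2.12×7.1 + 37.9×334.0 = 13229 J
Heat the water can supply cooling to 0 °C: 610.4×4.16×93.2 = 236659 J > q₁, so all ice melts.
Energy balance: 610.4×4.16×(93.2 − T) = 13229 + 37.9×4.16×(T − 0)
2539.264(93.2 − T) = 13229 + 157.664 T
236659 − 13229 = 2696.928 T
T = 223430 / 2696.928 = 82.846 °C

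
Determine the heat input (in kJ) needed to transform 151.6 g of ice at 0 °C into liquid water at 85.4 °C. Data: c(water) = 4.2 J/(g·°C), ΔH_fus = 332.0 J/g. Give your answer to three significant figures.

q1 (melt at 0 °C): 151.6 × 332.0 = 50331 J
q2 (heat water 0.0→85.4 °C): 151.6 × 4.2 × 85.4 = 54376 J
Total: 50331 + 54376 = 104707 J = 105 kJ

q = 105 kJ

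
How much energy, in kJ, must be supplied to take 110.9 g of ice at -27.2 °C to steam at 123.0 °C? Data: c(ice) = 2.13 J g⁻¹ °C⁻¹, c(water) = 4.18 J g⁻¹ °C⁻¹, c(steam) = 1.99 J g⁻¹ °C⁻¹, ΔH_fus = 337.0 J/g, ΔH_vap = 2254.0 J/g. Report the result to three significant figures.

q1 (heat ice -27.2→0.0 °C): 110.9 × 2.13 × 27.2 = 6425 J
q2 (melt at 0 °C): 110.9 × 337.0 = 37373 J
q3 (heat water 0.0→100.0 °C): 110.9 × 4.18 × 100.0 = 46356 J
q4 (vaporize at 100 °C): 110.9 × 2254.0 = 249969 J
q5 (heat steam 100.0→123.0 °C): 110.9 × 1.99 × 23.0 = 5076 J
Total: 6425 + 37373 + 46356 + 249969 + 5076 = 345199 J = 345 kJ

q = 345 kJ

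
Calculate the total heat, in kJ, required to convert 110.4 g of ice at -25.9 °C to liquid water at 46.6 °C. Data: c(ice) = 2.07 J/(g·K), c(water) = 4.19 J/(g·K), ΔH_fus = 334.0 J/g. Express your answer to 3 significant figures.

q = 64.3 kJ

q1 (heat ice -25.9→0.0 °C): 110.4 × 2.07 × 25.9 = 5919 J
q2 (melt at 0 °C): 110.4 × 334.0 = 36874 J
q3 (heat water 0.0→46.6 °C): 110.4 × 4.19 × 46.6 = 21556 J
Total: 5919 + 36874 + 21556 = 64349 J = 64.3 kJ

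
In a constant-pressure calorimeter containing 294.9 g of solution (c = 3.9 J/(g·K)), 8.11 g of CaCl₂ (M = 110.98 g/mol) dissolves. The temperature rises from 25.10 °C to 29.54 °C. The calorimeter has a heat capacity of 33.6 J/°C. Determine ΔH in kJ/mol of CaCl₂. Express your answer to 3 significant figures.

ΔH = -71.9 kJ/mol

|ΔT| = |29.54 − 25.10| = 4.44 °C
|q_surr| = (294.9 × 3.9 + 33.6) × 4.44 = 1183.71 × 4.44 = 5256 J
n(CaCl₂) = 8.11 / 110.98 = 0.07308 mol
Temperature rose, so q_rxn = −|q_surr| = -5.256 kJ
ΔH = q_rxn / n = -71.92 kJ/mol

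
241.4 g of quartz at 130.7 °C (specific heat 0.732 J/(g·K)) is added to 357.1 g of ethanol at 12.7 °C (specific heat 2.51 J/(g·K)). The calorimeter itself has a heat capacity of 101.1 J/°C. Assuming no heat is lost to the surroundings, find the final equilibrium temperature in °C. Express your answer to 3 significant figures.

Heat lost by quartz = heat gained by ethanol + calorimeter.
(241.4)(0.732)(130.7 − T) = [(357.1)(2.51) + 101.1](T − 12.7)
176.7048 (130.7 − T) = 997.421 (T − 12.7)
23095 − 176.7048 T = 997.421 T − 12667
35762 = 1174.1258 T
T = 30.46 °C

T_f = 30.5 °C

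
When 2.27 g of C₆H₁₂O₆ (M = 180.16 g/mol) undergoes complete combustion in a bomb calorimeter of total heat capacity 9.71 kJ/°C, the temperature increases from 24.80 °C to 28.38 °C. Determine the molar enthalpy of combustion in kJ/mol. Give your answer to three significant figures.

ΔH = -2760 kJ/mol

ΔT = 28.38 − 24.80 = 3.58 °C
q_cal = C_cal × ΔT = 9.71 × 3.58 = 34.7618 kJ
n = 2.27 / 180.16 = 0.01260 mol
q_rxn = −q_cal = -34.7618 kJ
ΔH = -34.7618 / 0.01260 = -2759 kJ/mol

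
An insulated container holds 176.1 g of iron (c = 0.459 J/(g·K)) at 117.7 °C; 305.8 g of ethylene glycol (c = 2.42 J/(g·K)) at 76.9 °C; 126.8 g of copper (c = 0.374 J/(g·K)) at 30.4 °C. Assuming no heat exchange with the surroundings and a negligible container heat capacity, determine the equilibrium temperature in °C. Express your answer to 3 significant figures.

Σ mᵢcᵢ(T − Tᵢ) = 0  ⇒  T = Σ mᵢcᵢTᵢ / Σ mᵢcᵢ
Σ mᵢcᵢ = 176.1×0.459 + 305.8×2.42 + 126.8×0.374 = 868.2891
Σ mᵢcᵢTᵢ = 80.8299×117.7 + 740.036×76.9 + 47.4232×30.4 = 67864
T = 67864 / 868.2891 = 78.16 °C

T_f = 78.2 °C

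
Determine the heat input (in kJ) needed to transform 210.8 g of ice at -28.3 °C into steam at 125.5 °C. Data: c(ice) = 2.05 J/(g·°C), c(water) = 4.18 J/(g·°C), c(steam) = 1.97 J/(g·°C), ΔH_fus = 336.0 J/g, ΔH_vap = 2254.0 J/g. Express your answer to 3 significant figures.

q = 657 kJ

q1 (heat ice -28.3→0.0 °C): 210.8 × 2.05 × 28.3 = 12230 J
q2 (melt at 0 °C): 210.8 × 336.0 = 70829 J
q3 (heat water 0.0→100.0 °C): 210.8 × 4.18 × 100.0 = 88114 J
q4 (vaporize at 100 °C): 210.8 × 2254.0 = 475143 J
q5 (heat steam 100.0→125.5 °C): 210.8 × 1.97 × 25.5 = 10590 J
Total: 12230 + 70829 + 88114 + 475143 + 10590 = 656906 J = 657 kJ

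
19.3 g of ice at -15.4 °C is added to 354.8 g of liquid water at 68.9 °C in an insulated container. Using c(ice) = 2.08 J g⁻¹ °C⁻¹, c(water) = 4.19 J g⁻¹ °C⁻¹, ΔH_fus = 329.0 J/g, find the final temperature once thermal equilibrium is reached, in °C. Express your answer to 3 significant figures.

T_f = 60.9 °C

Heat to bring ice to 0 °C and melt it: q₁ = 19.3×2.08×15.4 + 19.3×329.0 = 6967.9 J
Heat the water can supply cooling to 0 °C: 354.8×4.19×68.9 = 102428 J > q₁, so all ice melts.
Energy balance: 354.8×4.19×(68.9 − T) = 6967.9 + 19.3×4.19×(T − 0)
1486.612(68.9 − T) = 6967.9 + 80.867 T
102428 − 6967.9 = 1567.479 T
T = 95460.1 / 1567.479 = 60.90 °C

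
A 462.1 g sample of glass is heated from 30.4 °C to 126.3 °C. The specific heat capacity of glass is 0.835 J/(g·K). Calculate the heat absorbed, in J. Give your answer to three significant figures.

q = 37000 J

q = m c ΔT = 462.1 × 0.835 × (126.3 − 30.4)
q = 462.1 × 0.835 × 95.9 = 37000 J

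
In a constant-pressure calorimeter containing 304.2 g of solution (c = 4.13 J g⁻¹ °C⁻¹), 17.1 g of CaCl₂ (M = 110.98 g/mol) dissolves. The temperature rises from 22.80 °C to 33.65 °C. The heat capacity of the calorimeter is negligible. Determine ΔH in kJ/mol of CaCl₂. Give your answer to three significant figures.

ΔH = -88.5 kJ/mol

|ΔT| = |33.65 − 22.80| = 10.85 °C
|q_surr| = (304.2 × 4.13) × 10.85 = 1256.346 × 10.85 = 13631 J
n(CaCl₂) = 17.1 / 110.98 = 0.15408 mol
Temperature rose, so q_rxn = −|q_surr| = -13.631 kJ
ΔH = q_rxn / n = -88.47 kJ/mol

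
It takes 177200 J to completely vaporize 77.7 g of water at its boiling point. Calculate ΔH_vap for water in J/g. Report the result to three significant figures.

ΔH_vap = q / m = 177200 / 77.7 = 2280 J/g

ΔH_vap = 2280 J/g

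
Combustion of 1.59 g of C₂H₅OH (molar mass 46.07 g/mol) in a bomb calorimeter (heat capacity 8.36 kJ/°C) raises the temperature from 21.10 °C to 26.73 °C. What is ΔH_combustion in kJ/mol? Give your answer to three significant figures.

ΔT = 26.73 − 21.10 = 5.63 °C
q_cal = C_cal × ΔT = 8.36 × 5.63 = 47.0668 kJ
n = 1.59 / 46.07 = 0.03451 mol
q_rxn = −q_cal = -47.0668 kJ
ΔH = -47.0668 / 0.03451 = -1364 kJ/mol

ΔH = -1360 kJ/mol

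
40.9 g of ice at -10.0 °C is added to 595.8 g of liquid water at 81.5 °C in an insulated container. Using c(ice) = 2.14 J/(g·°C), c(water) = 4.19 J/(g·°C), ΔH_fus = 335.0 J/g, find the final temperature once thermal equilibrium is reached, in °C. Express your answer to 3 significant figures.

T_f = 70.8 °C

Heat to bring ice to 0 °C and melt it: q₁ = 40.9×2.14×10.0 + 40.9×335.0 = 14577 J
Heat the water can supply cooling to 0 °C: 595.8×4.19×81.5 = 203457 J > q₁, so all ice melts.
Energy balance: 595.8×4.19×(81.5 − T) = 14577 + 40.9×4.19×(T − 0)
2496.402(81.5 − T) = 14577 + 171.371 T
203457 − 14577 = 2667.773 T
T = 188880 / 2667.773 = 70.80 °C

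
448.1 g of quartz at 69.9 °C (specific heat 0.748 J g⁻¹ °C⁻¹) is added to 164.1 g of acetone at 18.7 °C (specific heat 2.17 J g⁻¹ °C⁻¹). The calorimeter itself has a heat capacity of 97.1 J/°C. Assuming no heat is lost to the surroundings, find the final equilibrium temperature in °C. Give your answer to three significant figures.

T_f = 40.5 °C

Heat lost by quartz = heat gained by acetone + calorimeter.
(448.1)(0.748)(69.9 − T) = [(164.1)(2.17) + 97.1](T − 18.7)
335.1788 (69.9 − T) = 453.197 (T − 18.7)
23429 − 335.1788 T = 453.197 T − 8474.8
31903.8 = 788.3758 T
T = 40.47 °C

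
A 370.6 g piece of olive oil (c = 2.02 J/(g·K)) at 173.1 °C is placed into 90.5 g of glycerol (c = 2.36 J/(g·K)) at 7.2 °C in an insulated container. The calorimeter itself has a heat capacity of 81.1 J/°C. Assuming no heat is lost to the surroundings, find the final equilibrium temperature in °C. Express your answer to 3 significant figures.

T_f = 126 °C

Heat lost by olive oil = heat gained by glycerol + calorimeter.
(370.6)(2.02)(173.1 − T) = [(90.5)(2.36) + 81.1](T − 7.2)
748.612 (173.1 − T) = 294.68 (T − 7.2)
129580 − 748.612 T = 294.68 T − 2121.7
131701.7 = 1043.292 T
T = 126.2 °C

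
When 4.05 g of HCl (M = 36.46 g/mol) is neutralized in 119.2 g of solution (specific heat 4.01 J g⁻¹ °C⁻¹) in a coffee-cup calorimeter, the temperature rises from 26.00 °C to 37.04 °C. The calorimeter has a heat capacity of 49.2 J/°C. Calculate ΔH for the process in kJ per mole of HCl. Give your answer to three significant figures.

ΔH = -52.4 kJ/mol

|ΔT| = |37.04 − 26.00| = 11.04 °C
|q_surr| = (119.2 × 4.01 + 49.2) × 11.04 = 527.192 × 11.04 = 5820 J
n(HCl) = 4.05 / 36.46 = 0.1111 mol
Temperature rose, so q_rxn = −|q_surr| = -5.820 kJ
ΔH = q_rxn / n = -52.39 kJ/mol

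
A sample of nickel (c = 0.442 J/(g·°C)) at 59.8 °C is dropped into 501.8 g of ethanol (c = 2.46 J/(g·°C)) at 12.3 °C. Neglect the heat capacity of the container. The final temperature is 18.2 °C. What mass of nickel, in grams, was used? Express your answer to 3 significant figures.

m = 396 g

q_gained = (501.8 × 2.46) × (18.2 − 12.3) = 7283 J
q_lost = m × 0.442 × (59.8 − 18.2) = 18.3872 m
m = 7283 / 18.3872 = 396 g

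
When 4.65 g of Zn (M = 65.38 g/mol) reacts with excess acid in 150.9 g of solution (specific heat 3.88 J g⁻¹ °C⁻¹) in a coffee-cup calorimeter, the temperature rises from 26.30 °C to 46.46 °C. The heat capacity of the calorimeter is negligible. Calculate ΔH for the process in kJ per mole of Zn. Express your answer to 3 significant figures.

|ΔT| = |46.46 − 26.30| = 20.16 °C
|q_surr| = (150.9 × 3.88) × 20.16 = 585.492 × 20.16 = 11800 J
n(Zn) = 4.65 / 65.38 = 0.07112 mol
Temperature rose, so q_rxn = −|q_surr| = -11.80 kJ
ΔH = q_rxn / n = -165.9 kJ/mol

ΔH = -166 kJ/mol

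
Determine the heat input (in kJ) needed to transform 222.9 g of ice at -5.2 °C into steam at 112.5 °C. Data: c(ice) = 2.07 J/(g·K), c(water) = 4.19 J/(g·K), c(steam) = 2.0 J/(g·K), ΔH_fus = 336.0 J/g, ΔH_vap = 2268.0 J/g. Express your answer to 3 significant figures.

q1 (heat ice -5.2→0.0 °C): 222.9 × 2.07 × 5.2 = 2399 J
q2 (melt at 0 °C): 222.9 × 336.0 = 74894 J
q3 (heat water 0.0→100.0 °C): 222.9 × 4.19 × 100.0 = 93395 J
q4 (vaporize at 100 °C): 222.9 × 2268.0 = 505537 J
q5 (heat steam 100.0→112.5 °C): 222.9 × 2.0 × 12.5 = 5573 J
Total: 2399 + 74894 + 93395 + 505537 + 5573 = 681798 J = 682 kJ

q = 682 kJ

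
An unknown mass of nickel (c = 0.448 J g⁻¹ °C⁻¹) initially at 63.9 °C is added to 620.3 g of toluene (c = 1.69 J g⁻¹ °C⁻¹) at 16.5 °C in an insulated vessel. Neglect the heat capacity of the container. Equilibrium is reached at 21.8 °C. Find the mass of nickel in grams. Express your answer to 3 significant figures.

m = 295 g

q_gained = (620.3 × 1.69) × (21.8 − 16.5) = 5556 J
q_lost = m × 0.448 × (63.9 − 21.8) = 18.8608 m
m = 5556 / 18.8608 = 295 g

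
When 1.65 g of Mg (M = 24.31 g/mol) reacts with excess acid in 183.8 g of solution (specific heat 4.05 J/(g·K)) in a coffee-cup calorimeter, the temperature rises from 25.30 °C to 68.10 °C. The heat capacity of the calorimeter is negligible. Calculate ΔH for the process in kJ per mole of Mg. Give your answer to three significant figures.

ΔH = -469 kJ/mol

|ΔT| = |68.10 − 25.30| = 42.80 °C
|q_surr| = (183.8 × 4.05) × 42.80 = 744.39 × 42.80 = 31860 J
n(Mg) = 1.65 / 24.31 = 0.06787 mol
Temperature rose, so q_rxn = −|q_surr| = -31.86 kJ
ΔH = q_rxn / n = -469.4 kJ/mol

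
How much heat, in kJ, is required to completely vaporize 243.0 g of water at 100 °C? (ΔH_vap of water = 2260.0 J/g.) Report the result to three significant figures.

q = 549 kJ

q = m × ΔH_vap = 243.0 × 2260.0 = 549200 J = 549 kJ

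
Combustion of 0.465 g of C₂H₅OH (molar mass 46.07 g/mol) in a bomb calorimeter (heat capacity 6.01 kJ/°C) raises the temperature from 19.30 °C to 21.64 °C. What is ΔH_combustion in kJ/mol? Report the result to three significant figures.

ΔH = -1390 kJ/mol

ΔT = 21.64 − 19.30 = 2.34 °C
q_cal = C_cal × ΔT = 6.01 × 2.34 = 14.0634 kJ
n = 0.465 / 46.07 = 0.01009 mol
q_rxn = −q_cal = -14.0634 kJ
ΔH = -14.0634 / 0.01009 = -1394 kJ/mol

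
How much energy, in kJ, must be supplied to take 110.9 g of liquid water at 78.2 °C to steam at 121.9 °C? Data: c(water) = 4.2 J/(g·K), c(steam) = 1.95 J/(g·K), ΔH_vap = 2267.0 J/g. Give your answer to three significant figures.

q1 (heat water 78.2→100.0 °C): 110.9 × 4.2 × 21.8 = 10154 J
q2 (vaporize at 100 °C): 110.9 × 2267.0 = 251410 J
q3 (heat steam 100.0→121.9 °C): 110.9 × 1.95 × 21.9 = 4736 J
Total: 10154 + 251410 + 4736 = 266300 J = 266 kJ

q = 266 kJ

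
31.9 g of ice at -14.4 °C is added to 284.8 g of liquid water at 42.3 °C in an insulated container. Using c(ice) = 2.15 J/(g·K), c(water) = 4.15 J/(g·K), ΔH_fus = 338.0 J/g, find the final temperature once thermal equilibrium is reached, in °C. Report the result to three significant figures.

Heat to bring ice to 0 °C and melt it: q₁ = 31.9×2.15×14.4 + 31.9×338.0 = 11770 J
Heat the water can supply cooling to 0 °C: 284.8×4.15×42.3 = 49995.2 J > q₁, so all ice melts.
Energy balance: 284.8×4.15×(42.3 − T) = 11770 + 31.9×4.15×(T − 0)
1181.92(42.3 − T) = 11770 + 132.385 T
49995.2 − 11770 = 1314.305 T
T = 38225.2 / 1314.305 = 29.08 °C

T_f = 29.1 °C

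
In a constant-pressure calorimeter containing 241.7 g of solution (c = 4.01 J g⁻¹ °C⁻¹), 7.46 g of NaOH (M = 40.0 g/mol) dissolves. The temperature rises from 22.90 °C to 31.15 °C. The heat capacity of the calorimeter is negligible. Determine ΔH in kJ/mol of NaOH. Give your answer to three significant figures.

ΔH = -42.9 kJ/mol

|ΔT| = |31.15 − 22.90| = 8.25 °C
|q_surr| = (241.7 × 4.01) × 8.25 = 969.217 × 8.25 = 7996 J
n(NaOH) = 7.46 / 40.0 = 0.1865 mol
Temperature rose, so q_rxn = −|q_surr| = -7.996 kJ
ΔH = q_rxn / n = -42.87 kJ/mol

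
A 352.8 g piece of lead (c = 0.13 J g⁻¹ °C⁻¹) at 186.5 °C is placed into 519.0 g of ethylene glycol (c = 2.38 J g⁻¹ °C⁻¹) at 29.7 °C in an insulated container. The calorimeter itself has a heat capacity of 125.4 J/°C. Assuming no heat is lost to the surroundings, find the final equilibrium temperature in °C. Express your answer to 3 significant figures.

Heat lost by lead = heat gained by ethylene glycol + calorimeter.
(352.8)(0.13)(186.5 − T) = [(519.0)(2.38) + 125.4](T − 29.7)
45.864 (186.5 − T) = 1360.62 (T − 29.7)
8553.6 − 45.864 T = 1360.62 T − 40410
48963.6 = 1406.484 T
T = 34.81 °C

T_f = 34.8 °C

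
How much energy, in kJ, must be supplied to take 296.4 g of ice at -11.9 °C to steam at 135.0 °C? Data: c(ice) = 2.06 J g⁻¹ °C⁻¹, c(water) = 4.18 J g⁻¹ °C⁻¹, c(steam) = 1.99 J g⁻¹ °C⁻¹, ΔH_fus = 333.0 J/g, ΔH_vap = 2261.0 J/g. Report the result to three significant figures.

q1 (heat ice -11.9→0.0 °C): 296.4 × 2.06 × 11.9 = 7266 J
q2 (melt at 0 °C): 296.4 × 333.0 = 98701 J
q3 (heat water 0.0→100.0 °C): 296.4 × 4.18 × 100.0 = 123895 J
q4 (vaporize at 100 °C): 296.4 × 2261.0 = 670160 J
q5 (heat steam 100.0→135.0 °C): 296.4 × 1.99 × 35.0 = 20644 J
Total: 7266 + 98701 + 123895 + 670160 + 20644 = 920666 J = 921 kJ

q = 921 kJ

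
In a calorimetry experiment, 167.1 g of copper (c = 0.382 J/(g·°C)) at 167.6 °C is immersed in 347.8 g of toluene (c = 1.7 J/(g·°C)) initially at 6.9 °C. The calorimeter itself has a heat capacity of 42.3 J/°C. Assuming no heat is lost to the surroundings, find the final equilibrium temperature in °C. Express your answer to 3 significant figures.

T_f = 21.6 °C

Heat lost by copper = heat gained by toluene + calorimeter.
(167.1)(0.382)(167.6 − T) = [(347.8)(1.7) + 42.3](T − 6.9)
63.8322 (167.6 − T) = 633.56 (T − 6.9)
10698 − 63.8322 T = 633.56 T − 4371.6
15069.6 = 697.3922 T
T = 21.61 °C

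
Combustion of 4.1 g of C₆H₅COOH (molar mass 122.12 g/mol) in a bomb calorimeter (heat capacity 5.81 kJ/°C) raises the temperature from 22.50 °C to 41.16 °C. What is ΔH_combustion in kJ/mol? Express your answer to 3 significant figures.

ΔH = -3230 kJ/mol

ΔT = 41.16 − 22.50 = 18.66 °C
q_cal = C_cal × ΔT = 5.81 × 18.66 = 108.4146 kJ
n = 4.1 / 122.12 = 0.03357 mol
q_rxn = −q_cal = -108.4146 kJ
ΔH = -108.4146 / 0.03357 = -3230 kJ/mol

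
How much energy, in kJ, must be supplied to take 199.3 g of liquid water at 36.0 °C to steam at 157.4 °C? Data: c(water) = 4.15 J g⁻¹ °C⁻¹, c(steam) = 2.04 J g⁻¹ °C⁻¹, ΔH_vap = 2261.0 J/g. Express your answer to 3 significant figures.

q = 527 kJ

q1 (heat water 36.0→100.0 °C): 199.3 × 4.15 × 64.0 = 52934 J
q2 (vaporize at 100 °C): 199.3 × 2261.0 = 450617 J
q3 (heat steam 100.0→157.4 °C): 199.3 × 2.04 × 57.4 = 23337 J
Total: 52934 + 450617 + 23337 = 526888 J = 527 kJ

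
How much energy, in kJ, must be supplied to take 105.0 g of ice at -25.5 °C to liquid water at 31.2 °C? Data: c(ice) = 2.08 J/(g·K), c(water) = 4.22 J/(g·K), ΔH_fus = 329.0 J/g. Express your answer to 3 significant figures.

q = 53.9 kJ

q1 (heat ice -25.5→0.0 °C): 105.0 × 2.08 × 25.5 = 5569 J
q2 (melt at 0 °C): 105.0 × 329.0 = 34545 J
q3 (heat water 0.0→31.2 °C): 105.0 × 4.22 × 31.2 = 13825 J
Total: 5569 + 34545 + 13825 = 53939 J = 53.9 kJ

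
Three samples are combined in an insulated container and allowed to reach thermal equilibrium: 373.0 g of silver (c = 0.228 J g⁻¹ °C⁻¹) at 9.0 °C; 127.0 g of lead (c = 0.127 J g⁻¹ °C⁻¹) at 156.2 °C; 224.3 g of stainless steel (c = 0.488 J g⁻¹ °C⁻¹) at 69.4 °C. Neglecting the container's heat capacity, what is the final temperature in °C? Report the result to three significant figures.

Σ mᵢcᵢ(T − Tᵢ) = 0  ⇒  T = Σ mᵢcᵢTᵢ / Σ mᵢcᵢ
Σ mᵢcᵢ = 373.0×0.228 + 127.0×0.127 + 224.3×0.488 = 210.6314
Σ mᵢcᵢTᵢ = 85.044×9.0 + 16.129×156.2 + 109.4584×69.4 = 10881
T = 10881 / 210.6314 = 51.66 °C

T_f = 51.7 °C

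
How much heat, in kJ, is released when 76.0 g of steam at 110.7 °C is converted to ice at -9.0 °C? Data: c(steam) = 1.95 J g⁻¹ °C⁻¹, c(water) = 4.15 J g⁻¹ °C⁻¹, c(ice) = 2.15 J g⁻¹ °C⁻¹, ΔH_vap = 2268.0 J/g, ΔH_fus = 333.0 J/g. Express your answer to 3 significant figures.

q1 (cool steam 110.7→100 °C): 76.0 × 1.95 × 10.7 = 1586 J
q2 (condense at 100 °C): 76.0 × 2268.0 = 172368 J
q3 (cool water 100→0 °C): 76.0 × 4.15 × 100.0 = 31540 J
q4 (freeze at 0 °C): 76.0 × 333.0 = 25308 J
q5 (cool ice 0→-9.0 °C): 76.0 × 2.15 × 9.0 = 1471 J
Total: 1586 + 172368 + 31540 + 25308 + 1471 = 232273 J = 232 kJ

q = 232 kJ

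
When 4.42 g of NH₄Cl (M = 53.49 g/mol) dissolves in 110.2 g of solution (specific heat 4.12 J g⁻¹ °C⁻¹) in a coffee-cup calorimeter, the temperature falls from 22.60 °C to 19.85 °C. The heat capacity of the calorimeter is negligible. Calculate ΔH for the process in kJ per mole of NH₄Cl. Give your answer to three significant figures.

ΔH = 15.1 kJ/mol

|ΔT| = |19.85 − 22.60| = 2.75 °C
|q_surr| = (110.2 × 4.12) × 2.75 = 454.024 × 2.75 = 1249 J
n(NH₄Cl) = 4.42 / 53.49 = 0.08263 mol
Temperature fell, so q_rxn = +|q_surr| = 1.249 kJ
ΔH = q_rxn / n = 15.12 kJ/mol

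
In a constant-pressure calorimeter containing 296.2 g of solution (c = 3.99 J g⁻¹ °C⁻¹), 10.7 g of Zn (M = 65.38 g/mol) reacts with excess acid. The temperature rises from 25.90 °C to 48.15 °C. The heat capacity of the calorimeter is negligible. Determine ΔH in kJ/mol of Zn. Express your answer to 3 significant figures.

|ΔT| = |48.15 − 25.90| = 22.25 °C
|q_surr| = (296.2 × 3.99) × 22.25 = 1181.838 × 22.25 = 26300 J
n(Zn) = 10.7 / 65.38 = 0.1637 mol
Temperature rose, so q_rxn = −|q_surr| = -26.30 kJ
ΔH = q_rxn / n = -160.7 kJ/mol

ΔH = -161 kJ/mol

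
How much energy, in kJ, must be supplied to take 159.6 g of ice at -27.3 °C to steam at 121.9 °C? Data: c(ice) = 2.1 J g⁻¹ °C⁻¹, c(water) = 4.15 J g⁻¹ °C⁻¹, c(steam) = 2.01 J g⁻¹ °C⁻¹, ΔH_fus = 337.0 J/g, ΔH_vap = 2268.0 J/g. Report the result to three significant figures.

q1 (heat ice -27.3→0.0 °C): 159.6 × 2.1 × 27.3 = 9150 J
q2 (melt at 0 °C): 159.6 × 337.0 = 53785 J
q3 (heat water 0.0→100.0 °C): 159.6 × 4.15 × 100.0 = 66234 J
q4 (vaporize at 100 °C): 159.6 × 2268.0 = 361973 J
q5 (heat steam 100.0→121.9 °C): 159.6 × 2.01 × 21.9 = 7025 J
Total: 9150 + 53785 + 66234 + 361973 + 7025 = 498167 J = 498 kJ

q = 498 kJ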